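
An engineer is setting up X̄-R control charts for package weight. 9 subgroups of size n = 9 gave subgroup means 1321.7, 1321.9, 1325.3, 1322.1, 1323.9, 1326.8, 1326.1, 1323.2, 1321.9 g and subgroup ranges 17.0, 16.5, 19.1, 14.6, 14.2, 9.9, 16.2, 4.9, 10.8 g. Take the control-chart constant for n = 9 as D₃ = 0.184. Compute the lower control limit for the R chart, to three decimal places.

2.519

R̄ = (17.0 + 16.5 + 19.1 + 14.6 + 14.2 + 9.9 + 16.2 + 4.9 + 10.8) / 9 = 123.2000 / 9 = 13.6889
LCL_R = D₃·R̄ = 0.184 × 13.6889 = 2.5188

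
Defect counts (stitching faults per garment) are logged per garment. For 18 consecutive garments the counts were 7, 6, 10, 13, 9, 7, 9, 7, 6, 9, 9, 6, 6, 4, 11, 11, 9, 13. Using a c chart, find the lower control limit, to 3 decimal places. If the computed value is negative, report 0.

c̄ = (7 + 6 + 10 + 13 + 9 + 7 + 9 + 7 + 6 + 9 + 9 + 6 + 6 + 4 + 11 + 11 + 9 + 13) / 18 = 152 / 18 = 8.4444
LCL = c̄ − 3√c̄ = 8.4444 − 3 × 2.9059 = -0.2734 → 0 (cannot be negative)

0.000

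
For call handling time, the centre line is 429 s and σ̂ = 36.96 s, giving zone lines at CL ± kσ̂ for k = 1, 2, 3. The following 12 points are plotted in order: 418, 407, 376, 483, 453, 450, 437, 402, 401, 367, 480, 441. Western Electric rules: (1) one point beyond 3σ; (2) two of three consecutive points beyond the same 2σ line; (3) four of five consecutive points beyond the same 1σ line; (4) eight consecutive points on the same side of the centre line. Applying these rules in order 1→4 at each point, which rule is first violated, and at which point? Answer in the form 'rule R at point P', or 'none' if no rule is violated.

Zone of each point (C = within 1σ̂, B = 1σ̂–2σ̂, A = 2σ̂–3σ̂, * = beyond 3σ̂; sign = side of CL): 1:-C, 2:-C, 3:-B, 4:+B, 5:+C, 6:+C, 7:+C, 8:-C, 9:-C, 10:-B, 11:+B, 12:+C
No rule fires across all 12 points.

none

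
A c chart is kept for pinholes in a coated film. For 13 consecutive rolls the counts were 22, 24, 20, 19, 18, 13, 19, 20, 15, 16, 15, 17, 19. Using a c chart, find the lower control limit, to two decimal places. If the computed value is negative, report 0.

5.42

c̄ = (22 + 24 + 20 + 19 + 18 + 13 + 19 + 20 + 15 + 16 + 15 + 17 + 19) / 13 = 237 / 13 = 18.2308
LCL = c̄ − 3√c̄ = 18.2308 − 3 × 4.2698 = 5.4215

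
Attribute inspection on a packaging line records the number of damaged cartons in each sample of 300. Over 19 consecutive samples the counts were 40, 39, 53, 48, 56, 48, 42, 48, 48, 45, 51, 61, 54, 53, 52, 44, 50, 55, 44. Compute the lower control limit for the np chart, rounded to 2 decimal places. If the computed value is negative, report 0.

p̄ = Σdᵢ / (k·n) = 931 / (19 × 300) = 0.16333
LCL = np̄ − 3·√(np̄(1−p̄)) = 49.0000 − 3 × 6.4029 = 29.7914

29.79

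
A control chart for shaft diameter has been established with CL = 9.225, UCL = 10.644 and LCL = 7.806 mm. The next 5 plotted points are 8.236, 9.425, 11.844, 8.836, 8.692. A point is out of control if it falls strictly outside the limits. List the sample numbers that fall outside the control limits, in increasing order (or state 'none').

3

Compare each point to [7.806, 10.644]: sample 3 = 11.844 > UCL.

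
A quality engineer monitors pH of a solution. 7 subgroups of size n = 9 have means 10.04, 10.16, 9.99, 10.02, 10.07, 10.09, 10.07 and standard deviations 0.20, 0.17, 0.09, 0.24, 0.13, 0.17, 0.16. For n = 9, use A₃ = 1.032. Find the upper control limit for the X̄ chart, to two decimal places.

X̄̄ = (10.04 + 10.16 + 9.99 + 10.02 + 10.07 + 10.09 + 10.07) / 7 = 10.0629
s̄ = (0.20 + 0.17 + 0.09 + 0.24 + 0.13 + 0.17 + 0.16) / 7 = 0.1657
UCL = X̄̄ + A₃·s̄ = 10.0629 + 1.032 × 0.1657 = 10.2339

10.23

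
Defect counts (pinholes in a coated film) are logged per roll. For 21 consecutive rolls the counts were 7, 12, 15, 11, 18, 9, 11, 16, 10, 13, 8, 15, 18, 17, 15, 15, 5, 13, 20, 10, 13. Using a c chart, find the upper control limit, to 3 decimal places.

c̄ = (7 + 12 + 15 + 11 + 18 + 9 + 11 + 16 + 10 + 13 + 8 + 15 + 18 + 17 + 15 + 15 + 5 + 13 + 20 + 10 + 13) / 21 = 271 / 21 = 12.9048
UCL = c̄ + 3√c̄ = 12.9048 + 3 × √12.9048 = 12.9048 + 3 × 3.5923 = 23.6817

23.682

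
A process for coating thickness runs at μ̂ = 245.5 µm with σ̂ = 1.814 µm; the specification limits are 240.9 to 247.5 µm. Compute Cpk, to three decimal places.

0.368

Cpu = (USL − μ̂) / (3σ̂) = (247.5 − 245.5) / (3 × 1.814) = 0.3675; Cpl = (μ̂ − LSL) / (3σ̂) = (245.5 − 240.9) / (3 × 1.814) = 0.8453; Cpk = min(Cpu, Cpl) = 0.3675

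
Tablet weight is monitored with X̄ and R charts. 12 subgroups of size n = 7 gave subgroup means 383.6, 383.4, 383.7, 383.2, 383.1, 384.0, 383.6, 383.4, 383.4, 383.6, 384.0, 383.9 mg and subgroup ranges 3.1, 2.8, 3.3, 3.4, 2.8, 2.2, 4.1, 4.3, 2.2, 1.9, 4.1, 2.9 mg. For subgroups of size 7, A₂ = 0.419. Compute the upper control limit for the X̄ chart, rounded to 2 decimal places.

384.87

X̄̄ = (383.6 + 383.4 + 383.7 + 383.2 + 383.1 + 384.0 + 383.6 + 383.4 + 383.4 + 383.6 + 384.0 + 383.9) / 12 = 4602.9000 / 12 = 383.5750
R̄ = (3.1 + 2.8 + 3.3 + 3.4 + 2.8 + 2.2 + 4.1 + 4.3 + 2.2 + 1.9 + 4.1 + 2.9) / 12 = 37.1000 / 12 = 3.0917
UCL = X̄̄ + A₂·R̄ = 383.5750 + 0.419 × 3.0917 = 384.8704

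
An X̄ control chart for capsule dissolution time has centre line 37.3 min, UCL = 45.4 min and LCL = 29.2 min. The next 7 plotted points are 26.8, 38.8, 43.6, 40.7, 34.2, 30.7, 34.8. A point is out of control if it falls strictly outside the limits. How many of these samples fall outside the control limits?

Compare each point to [29.2, 45.4]: sample 1 = 26.8 < LCL.

1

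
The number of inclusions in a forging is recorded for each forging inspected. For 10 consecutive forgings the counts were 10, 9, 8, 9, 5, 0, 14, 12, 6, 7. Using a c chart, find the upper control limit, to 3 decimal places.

16.485

c̄ = (10 + 9 + 8 + 9 + 5 + 0 + 14 + 12 + 6 + 7) / 10 = 80 / 10 = 8.0000
UCL = c̄ + 3√c̄ = 8.0000 + 3 × √8.0000 = 8.0000 + 3 × 2.8284 = 16.4853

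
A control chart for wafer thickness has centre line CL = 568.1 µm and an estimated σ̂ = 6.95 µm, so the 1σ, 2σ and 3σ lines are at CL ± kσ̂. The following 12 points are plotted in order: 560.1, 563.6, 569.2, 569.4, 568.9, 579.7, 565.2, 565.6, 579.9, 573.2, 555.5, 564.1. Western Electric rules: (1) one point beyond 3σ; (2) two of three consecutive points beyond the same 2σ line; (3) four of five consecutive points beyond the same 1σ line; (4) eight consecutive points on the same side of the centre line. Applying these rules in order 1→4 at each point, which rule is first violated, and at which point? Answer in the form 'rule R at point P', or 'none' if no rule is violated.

none

Zone of each point (C = within 1σ̂, B = 1σ̂–2σ̂, A = 2σ̂–3σ̂, * = beyond 3σ̂; sign = side of CL): 1:-B, 2:-C, 3:+C, 4:+C, 5:+C, 6:+B, 7:-C, 8:-C, 9:+B, 10:+C, 11:-B, 12:-C
No rule fires across all 12 points.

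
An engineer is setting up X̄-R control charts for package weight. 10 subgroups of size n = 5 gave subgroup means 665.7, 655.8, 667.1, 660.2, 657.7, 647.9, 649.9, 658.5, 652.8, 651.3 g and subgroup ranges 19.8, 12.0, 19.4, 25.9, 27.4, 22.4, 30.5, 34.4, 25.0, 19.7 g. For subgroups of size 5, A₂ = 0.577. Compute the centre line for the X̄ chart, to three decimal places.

X̄̄ = (665.7 + 655.8 + 667.1 + 660.2 + 657.7 + 647.9 + 649.9 + 658.5 + 652.8 + 651.3) / 10 = 6566.9000 / 10 = 656.6900
CL = X̄̄ = 656.6900

656.690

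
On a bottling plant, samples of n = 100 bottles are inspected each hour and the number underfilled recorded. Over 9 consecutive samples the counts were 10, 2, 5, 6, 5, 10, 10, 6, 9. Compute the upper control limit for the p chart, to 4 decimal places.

0.1465

p̄ = Σdᵢ / (k·n) = 63 / (9 × 100) = 0.07000
UCL = p̄ + 3·√(p̄(1−p̄)/n) = 0.07000 + 3 × √(0.07000×0.93000/100) = 0.07000 + 3 × 0.02551 = 0.14654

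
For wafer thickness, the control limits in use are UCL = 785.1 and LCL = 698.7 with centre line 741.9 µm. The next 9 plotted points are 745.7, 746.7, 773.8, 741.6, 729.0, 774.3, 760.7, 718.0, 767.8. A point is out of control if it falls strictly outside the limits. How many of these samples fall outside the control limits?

0

All 9 points lie within [698.7, 785.1].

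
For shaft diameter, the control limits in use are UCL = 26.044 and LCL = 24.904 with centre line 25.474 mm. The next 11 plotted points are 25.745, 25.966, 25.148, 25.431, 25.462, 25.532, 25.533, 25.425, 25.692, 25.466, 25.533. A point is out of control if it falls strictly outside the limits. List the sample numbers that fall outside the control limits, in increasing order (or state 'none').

All 11 points lie within [24.904, 26.044].

none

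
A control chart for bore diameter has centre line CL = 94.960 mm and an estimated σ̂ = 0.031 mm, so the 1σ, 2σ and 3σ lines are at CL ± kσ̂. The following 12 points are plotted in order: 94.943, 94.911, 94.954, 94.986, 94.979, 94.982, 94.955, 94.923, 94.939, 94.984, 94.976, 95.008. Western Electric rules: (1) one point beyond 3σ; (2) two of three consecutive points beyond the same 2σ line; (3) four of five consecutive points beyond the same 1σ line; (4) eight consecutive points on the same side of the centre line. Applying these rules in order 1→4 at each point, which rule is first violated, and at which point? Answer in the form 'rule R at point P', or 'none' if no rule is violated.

Zone of each point (C = within 1σ̂, B = 1σ̂–2σ̂, A = 2σ̂–3σ̂, * = beyond 3σ̂; sign = side of CL): 1:-C, 2:-B, 3:-C, 4:+C, 5:+C, 6:+C, 7:-C, 8:-B, 9:-C, 10:+C, 11:+C, 12:+B
No rule fires across all 12 points.

none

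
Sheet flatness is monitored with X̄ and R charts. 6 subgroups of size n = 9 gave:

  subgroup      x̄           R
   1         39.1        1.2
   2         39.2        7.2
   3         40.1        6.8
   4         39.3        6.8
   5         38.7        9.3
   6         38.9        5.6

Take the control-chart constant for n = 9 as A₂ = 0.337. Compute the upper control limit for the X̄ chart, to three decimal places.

X̄̄ = (39.1 + 39.2 + 40.1 + 39.3 + 38.7 + 38.9) / 6 = 235.3000 / 6 = 39.2167
R̄ = (1.2 + 7.2 + 6.8 + 6.8 + 9.3 + 5.6) / 6 = 36.9000 / 6 = 6.1500
UCL = X̄̄ + A₂·R̄ = 39.2167 + 0.337 × 6.1500 = 41.2892

41.289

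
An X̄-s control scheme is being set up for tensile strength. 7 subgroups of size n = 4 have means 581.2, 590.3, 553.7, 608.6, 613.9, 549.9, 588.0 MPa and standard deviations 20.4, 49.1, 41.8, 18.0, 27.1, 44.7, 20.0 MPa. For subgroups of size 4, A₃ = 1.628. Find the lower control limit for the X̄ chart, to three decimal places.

X̄̄ = (581.2 + 590.3 + 553.7 + 608.6 + 613.9 + 549.9 + 588.0) / 7 = 583.6571
s̄ = (20.4 + 49.1 + 41.8 + 18.0 + 27.1 + 44.7 + 20.0) / 7 = 31.5857
LCL = X̄̄ − A₃·s̄ = 583.6571 − 1.628 × 31.5857 = 532.2356

532.236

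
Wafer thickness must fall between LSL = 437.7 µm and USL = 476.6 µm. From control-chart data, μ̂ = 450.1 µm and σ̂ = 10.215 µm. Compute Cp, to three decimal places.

Cp = (USL − LSL) / (6σ̂) = (476.6 − 437.7) / (6 × 10.215) = 38.9000 / 61.2900 = 0.6347

0.635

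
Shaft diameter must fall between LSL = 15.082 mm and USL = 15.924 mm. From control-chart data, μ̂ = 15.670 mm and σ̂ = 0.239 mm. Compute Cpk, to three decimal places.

0.354

Cpu = (USL − μ̂) / (3σ̂) = (15.924 − 15.670) / (3 × 0.239) = 0.3543; Cpl = (μ̂ − LSL) / (3σ̂) = (15.670 − 15.082) / (3 × 0.239) = 0.8201; Cpk = min(Cpu, Cpl) = 0.3543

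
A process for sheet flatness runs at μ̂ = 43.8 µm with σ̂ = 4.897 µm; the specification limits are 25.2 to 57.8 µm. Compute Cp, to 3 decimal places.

1.110

Cp = (USL − LSL) / (6σ̂) = (57.8 − 25.2) / (6 × 4.897) = 32.6000 / 29.3820 = 1.1095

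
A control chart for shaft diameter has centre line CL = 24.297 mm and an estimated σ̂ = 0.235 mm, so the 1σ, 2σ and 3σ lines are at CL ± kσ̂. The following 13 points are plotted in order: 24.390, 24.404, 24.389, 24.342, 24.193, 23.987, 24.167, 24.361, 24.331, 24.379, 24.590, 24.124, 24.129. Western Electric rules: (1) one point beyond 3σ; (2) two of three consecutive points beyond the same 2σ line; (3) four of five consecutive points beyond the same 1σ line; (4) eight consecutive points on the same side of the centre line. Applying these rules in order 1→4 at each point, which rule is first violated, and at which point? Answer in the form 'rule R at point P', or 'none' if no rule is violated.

none

Zone of each point (C = within 1σ̂, B = 1σ̂–2σ̂, A = 2σ̂–3σ̂, * = beyond 3σ̂; sign = side of CL): 1:+C, 2:+C, 3:+C, 4:+C, 5:-C, 6:-B, 7:-C, 8:+C, 9:+C, 10:+C, 11:+B, 12:-C, 13:-C
No rule fires across all 13 points.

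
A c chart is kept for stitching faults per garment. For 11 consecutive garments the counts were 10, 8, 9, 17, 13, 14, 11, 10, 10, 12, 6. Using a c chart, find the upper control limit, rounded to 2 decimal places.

20.82

c̄ = (10 + 8 + 9 + 17 + 13 + 14 + 11 + 10 + 10 + 12 + 6) / 11 = 120 / 11 = 10.9091
UCL = c̄ + 3√c̄ = 10.9091 + 3 × √10.9091 = 10.9091 + 3 × 3.3029 = 20.8178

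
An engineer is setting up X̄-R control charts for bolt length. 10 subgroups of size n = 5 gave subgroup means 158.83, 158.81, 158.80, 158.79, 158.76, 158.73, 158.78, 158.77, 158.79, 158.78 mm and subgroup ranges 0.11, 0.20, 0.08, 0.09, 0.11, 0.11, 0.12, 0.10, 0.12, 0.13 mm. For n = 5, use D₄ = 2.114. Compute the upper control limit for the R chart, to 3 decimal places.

0.247

R̄ = (0.11 + 0.20 + 0.08 + 0.09 + 0.11 + 0.11 + 0.12 + 0.10 + 0.12 + 0.13) / 10 = 1.1700 / 10 = 0.1170
UCL_R = D₄·R̄ = 2.114 × 0.1170 = 0.2473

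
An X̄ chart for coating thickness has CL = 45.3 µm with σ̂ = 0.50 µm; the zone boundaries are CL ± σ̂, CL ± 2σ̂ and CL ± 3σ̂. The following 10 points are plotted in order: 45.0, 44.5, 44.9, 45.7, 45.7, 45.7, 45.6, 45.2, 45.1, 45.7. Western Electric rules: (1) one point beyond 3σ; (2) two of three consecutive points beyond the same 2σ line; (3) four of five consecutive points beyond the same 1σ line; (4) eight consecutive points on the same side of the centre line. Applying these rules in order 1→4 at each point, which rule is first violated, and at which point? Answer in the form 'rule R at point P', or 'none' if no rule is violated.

none

Zone of each point (C = within 1σ̂, B = 1σ̂–2σ̂, A = 2σ̂–3σ̂, * = beyond 3σ̂; sign = side of CL): 1:-C, 2:-B, 3:-C, 4:+C, 5:+C, 6:+C, 7:+C, 8:-C, 9:-C, 10:+C
No rule fires across all 10 points.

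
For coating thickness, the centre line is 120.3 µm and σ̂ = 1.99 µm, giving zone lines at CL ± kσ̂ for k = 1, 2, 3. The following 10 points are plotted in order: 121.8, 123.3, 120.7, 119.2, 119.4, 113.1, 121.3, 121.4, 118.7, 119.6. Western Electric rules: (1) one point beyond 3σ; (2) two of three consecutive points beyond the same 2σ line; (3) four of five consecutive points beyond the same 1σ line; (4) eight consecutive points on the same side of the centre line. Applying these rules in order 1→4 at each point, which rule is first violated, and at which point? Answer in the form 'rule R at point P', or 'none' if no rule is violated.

Zone of each point (C = within 1σ̂, B = 1σ̂–2σ̂, A = 2σ̂–3σ̂, * = beyond 3σ̂; sign = side of CL): 1:+C, 2:+B, 3:+C, 4:-C, 5:-C, 6:-*, 7:+C, 8:+C, 9:-C, 10:-C
Rule 1 (one point beyond the 3σ limits) is satisfied at point 6.

rule 1 at point 6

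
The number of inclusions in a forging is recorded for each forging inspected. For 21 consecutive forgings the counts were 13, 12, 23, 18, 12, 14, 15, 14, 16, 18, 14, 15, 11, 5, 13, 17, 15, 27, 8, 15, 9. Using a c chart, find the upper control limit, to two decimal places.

c̄ = (13 + 12 + 23 + 18 + 12 + 14 + 15 + 14 + 16 + 18 + 14 + 15 + 11 + 5 + 13 + 17 + 15 + 27 + 8 + 15 + 9) / 21 = 304 / 21 = 14.4762
UCL = c̄ + 3√c̄ = 14.4762 + 3 × √14.4762 = 14.4762 + 3 × 3.8048 = 25.8905

25.89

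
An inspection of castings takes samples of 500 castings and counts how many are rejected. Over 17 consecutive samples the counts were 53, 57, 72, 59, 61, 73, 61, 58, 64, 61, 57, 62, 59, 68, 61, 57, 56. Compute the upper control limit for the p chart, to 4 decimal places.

0.1662

p̄ = Σdᵢ / (k·n) = 1039 / (17 × 500) = 0.12224
UCL = p̄ + 3·√(p̄(1−p̄)/n) = 0.12224 + 3 × √(0.12224×0.87776/500) = 0.12224 + 3 × 0.01465 = 0.16618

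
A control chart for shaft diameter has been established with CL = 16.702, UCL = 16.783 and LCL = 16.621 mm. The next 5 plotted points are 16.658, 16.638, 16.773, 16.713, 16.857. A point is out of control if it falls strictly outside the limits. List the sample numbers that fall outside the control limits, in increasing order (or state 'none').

Compare each point to [16.621, 16.783]: sample 5 = 16.857 > UCL.

5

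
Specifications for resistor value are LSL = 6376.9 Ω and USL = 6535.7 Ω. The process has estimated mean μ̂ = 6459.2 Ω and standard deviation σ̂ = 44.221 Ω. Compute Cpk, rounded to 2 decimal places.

Cpu = (USL − μ̂) / (3σ̂) = (6535.7 − 6459.2) / (3 × 44.221) = 0.5766; Cpl = (μ̂ − LSL) / (3σ̂) = (6459.2 − 6376.9) / (3 × 44.221) = 0.6204; Cpk = min(Cpu, Cpl) = 0.5766

0.58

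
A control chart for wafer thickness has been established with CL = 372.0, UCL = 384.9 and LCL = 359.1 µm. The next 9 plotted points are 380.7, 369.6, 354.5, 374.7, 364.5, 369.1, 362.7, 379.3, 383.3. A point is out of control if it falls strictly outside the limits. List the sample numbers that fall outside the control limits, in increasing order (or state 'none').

Compare each point to [359.1, 384.9]: sample 3 = 354.5 < LCL.

3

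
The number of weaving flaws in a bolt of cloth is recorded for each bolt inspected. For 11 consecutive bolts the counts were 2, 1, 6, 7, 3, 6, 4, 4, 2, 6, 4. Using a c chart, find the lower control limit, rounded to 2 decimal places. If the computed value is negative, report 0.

c̄ = (2 + 1 + 6 + 7 + 3 + 6 + 4 + 4 + 2 + 6 + 4) / 11 = 45 / 11 = 4.0909
LCL = c̄ − 3√c̄ = 4.0909 − 3 × 2.0226 = -1.9769 → 0 (cannot be negative)

0.00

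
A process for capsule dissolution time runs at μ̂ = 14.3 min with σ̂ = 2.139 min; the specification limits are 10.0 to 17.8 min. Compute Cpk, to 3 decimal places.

Cpu = (USL − μ̂) / (3σ̂) = (17.8 − 14.3) / (3 × 2.139) = 0.5454; Cpl = (μ̂ − LSL) / (3σ̂) = (14.3 − 10.0) / (3 × 2.139) = 0.6701; Cpk = min(Cpu, Cpl) = 0.5454

0.545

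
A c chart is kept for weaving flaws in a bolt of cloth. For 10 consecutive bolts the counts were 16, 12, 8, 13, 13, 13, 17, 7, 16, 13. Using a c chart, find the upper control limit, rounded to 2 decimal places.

23.53

c̄ = (16 + 12 + 8 + 13 + 13 + 13 + 17 + 7 + 16 + 13) / 10 = 128 / 10 = 12.8000
UCL = c̄ + 3√c̄ = 12.8000 + 3 × √12.8000 = 12.8000 + 3 × 3.5777 = 23.5331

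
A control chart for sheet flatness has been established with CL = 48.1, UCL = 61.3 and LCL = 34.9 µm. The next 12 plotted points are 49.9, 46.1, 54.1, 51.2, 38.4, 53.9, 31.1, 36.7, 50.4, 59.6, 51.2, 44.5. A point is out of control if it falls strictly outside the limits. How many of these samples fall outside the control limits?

1

Compare each point to [34.9, 61.3]: sample 7 = 31.1 < LCL.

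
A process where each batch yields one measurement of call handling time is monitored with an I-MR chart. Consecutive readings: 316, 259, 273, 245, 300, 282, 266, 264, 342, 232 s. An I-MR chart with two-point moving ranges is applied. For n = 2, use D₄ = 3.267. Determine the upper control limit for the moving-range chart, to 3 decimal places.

Moving ranges: 57, 14, 28, 55, 18, 16, 2, 78, 110; M̄R̄ = 378.0000 / 9 = 42.0000
UCL_MR = D₄·M̄R̄ = 3.267 × 42.0000 = 137.2140

137.214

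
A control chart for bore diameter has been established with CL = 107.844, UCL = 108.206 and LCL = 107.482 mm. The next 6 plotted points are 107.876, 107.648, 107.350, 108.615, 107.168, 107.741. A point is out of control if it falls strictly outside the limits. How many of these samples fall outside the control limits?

3

Compare each point to [107.482, 108.206]: sample 3 = 107.350 < LCL; sample 4 = 108.615 > UCL; sample 5 = 107.168 < LCL.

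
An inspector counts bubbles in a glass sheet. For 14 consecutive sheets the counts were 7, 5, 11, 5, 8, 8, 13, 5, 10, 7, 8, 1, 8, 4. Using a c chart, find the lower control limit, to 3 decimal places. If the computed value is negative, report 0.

0.000

c̄ = (7 + 5 + 11 + 5 + 8 + 8 + 13 + 5 + 10 + 7 + 8 + 1 + 8 + 4) / 14 = 100 / 14 = 7.1429
LCL = c̄ − 3√c̄ = 7.1429 − 3 × 2.6726 = -0.8750 → 0 (cannot be negative)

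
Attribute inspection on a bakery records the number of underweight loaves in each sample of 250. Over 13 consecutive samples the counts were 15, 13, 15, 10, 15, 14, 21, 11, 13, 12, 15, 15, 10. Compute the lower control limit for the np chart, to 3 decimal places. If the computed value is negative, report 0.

p̄ = Σdᵢ / (k·n) = 179 / (13 × 250) = 0.05508
LCL = np̄ − 3·√(np̄(1−p̄)) = 13.7692 − 3 × 3.6071 = 2.9481

2.948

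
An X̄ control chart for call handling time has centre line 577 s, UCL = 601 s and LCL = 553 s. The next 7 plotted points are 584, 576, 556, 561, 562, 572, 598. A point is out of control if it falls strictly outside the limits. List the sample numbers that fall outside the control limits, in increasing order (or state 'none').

All 7 points lie within [553, 601].

none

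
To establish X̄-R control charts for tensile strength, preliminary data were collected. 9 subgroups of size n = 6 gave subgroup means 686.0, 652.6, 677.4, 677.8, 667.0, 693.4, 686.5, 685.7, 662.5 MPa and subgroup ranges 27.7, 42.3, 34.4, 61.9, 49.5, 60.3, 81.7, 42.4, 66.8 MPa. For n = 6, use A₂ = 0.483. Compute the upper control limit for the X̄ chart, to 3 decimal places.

701.607

X̄̄ = (686.0 + 652.6 + 677.4 + 677.8 + 667.0 + 693.4 + 686.5 + 685.7 + 662.5) / 9 = 6088.9000 / 9 = 676.5444
R̄ = (27.7 + 42.3 + 34.4 + 61.9 + 49.5 + 60.3 + 81.7 + 42.4 + 66.8) / 9 = 467.0000 / 9 = 51.8889
UCL = X̄̄ + A₂·R̄ = 676.5444 + 0.483 × 51.8889 = 701.6068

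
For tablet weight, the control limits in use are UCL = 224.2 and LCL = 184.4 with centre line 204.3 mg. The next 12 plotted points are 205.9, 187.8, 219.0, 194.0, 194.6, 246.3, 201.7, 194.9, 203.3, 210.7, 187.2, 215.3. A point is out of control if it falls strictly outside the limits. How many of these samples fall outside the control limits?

1

Compare each point to [184.4, 224.2]: sample 6 = 246.3 > UCL.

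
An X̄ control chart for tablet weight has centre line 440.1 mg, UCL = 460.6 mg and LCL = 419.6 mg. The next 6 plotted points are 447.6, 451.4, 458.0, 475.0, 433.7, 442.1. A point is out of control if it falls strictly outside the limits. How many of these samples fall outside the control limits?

1

Compare each point to [419.6, 460.6]: sample 4 = 475.0 > UCL.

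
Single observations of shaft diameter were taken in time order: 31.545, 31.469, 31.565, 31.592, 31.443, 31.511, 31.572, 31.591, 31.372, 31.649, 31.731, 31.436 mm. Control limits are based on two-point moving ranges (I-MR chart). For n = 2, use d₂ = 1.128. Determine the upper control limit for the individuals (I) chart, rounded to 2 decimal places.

31.87

X̄ = (31.545 + 31.469 + 31.565 + 31.592 + 31.443 + 31.511 + 31.572 + 31.591 + 31.372 + 31.649 + 31.731 + 31.436) / 12 = 31.5397
Moving ranges: 0.076, 0.096, 0.027, 0.149, 0.068, 0.061, 0.019, 0.219, 0.277, 0.082, 0.295; M̄R̄ = 1.3690 / 11 = 0.1245
UCL = X̄ + 3·M̄R̄/d₂ = 31.5397 + 3 × 0.1245 / 1.128 = 31.8707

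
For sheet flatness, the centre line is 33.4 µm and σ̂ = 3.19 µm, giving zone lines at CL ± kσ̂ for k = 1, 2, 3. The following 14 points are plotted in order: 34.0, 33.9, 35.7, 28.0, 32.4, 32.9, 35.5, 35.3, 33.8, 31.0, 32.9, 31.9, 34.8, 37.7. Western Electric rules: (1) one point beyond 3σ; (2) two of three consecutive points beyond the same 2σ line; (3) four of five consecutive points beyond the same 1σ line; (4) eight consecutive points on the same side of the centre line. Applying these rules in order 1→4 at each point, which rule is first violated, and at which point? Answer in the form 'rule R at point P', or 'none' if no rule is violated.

Zone of each point (C = within 1σ̂, B = 1σ̂–2σ̂, A = 2σ̂–3σ̂, * = beyond 3σ̂; sign = side of CL): 1:+C, 2:+C, 3:+C, 4:-B, 5:-C, 6:-C, 7:+C, 8:+C, 9:+C, 10:-C, 11:-C, 12:-C, 13:+C, 14:+B
No rule fires across all 14 points.

none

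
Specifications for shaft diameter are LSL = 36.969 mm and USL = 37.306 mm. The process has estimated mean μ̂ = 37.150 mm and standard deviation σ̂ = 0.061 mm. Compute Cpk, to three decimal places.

0.852

Cpu = (USL − μ̂) / (3σ̂) = (37.306 − 37.150) / (3 × 0.061) = 0.8525; Cpl = (μ̂ − LSL) / (3σ̂) = (37.150 − 36.969) / (3 × 0.061) = 0.9891; Cpk = min(Cpu, Cpl) = 0.8525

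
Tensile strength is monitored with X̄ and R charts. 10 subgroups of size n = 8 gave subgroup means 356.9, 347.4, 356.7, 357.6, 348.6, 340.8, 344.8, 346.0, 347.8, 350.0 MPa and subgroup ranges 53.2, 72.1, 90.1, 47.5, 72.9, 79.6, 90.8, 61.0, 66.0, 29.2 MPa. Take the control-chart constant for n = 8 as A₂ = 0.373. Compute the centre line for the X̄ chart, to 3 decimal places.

349.660

X̄̄ = (356.9 + 347.4 + 356.7 + 357.6 + 348.6 + 340.8 + 344.8 + 346.0 + 347.8 + 350.0) / 10 = 3496.6000 / 10 = 349.6600
CL = X̄̄ = 349.6600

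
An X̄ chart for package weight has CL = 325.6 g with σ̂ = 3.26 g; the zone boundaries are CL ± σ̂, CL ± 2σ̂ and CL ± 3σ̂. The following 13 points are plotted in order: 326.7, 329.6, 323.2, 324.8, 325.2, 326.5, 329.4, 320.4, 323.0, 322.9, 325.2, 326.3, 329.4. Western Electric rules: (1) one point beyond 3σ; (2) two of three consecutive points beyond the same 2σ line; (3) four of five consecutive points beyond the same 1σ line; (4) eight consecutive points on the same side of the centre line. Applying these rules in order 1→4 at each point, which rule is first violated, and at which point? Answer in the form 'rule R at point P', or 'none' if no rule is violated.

Zone of each point (C = within 1σ̂, B = 1σ̂–2σ̂, A = 2σ̂–3σ̂, * = beyond 3σ̂; sign = side of CL): 1:+C, 2:+B, 3:-C, 4:-C, 5:-C, 6:+C, 7:+B, 8:-B, 9:-C, 10:-C, 11:-C, 12:+C, 13:+B
No rule fires across all 13 points.

none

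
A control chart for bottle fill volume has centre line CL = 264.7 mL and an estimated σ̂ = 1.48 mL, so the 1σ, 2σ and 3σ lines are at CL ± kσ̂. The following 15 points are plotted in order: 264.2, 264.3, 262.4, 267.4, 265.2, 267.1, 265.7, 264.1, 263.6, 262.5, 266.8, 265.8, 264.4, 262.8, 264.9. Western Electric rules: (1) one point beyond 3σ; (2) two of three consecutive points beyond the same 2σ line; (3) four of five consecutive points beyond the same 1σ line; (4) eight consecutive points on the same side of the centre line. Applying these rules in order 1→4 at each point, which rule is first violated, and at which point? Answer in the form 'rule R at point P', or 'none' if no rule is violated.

none

Zone of each point (C = within 1σ̂, B = 1σ̂–2σ̂, A = 2σ̂–3σ̂, * = beyond 3σ̂; sign = side of CL): 1:-C, 2:-C, 3:-B, 4:+B, 5:+C, 6:+B, 7:+C, 8:-C, 9:-C, 10:-B, 11:+B, 12:+C, 13:-C, 14:-B, 15:+C
No rule fires across all 15 points.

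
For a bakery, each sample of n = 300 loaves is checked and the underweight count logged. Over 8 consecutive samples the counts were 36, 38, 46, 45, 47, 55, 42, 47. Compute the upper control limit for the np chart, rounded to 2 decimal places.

p̄ = Σdᵢ / (k·n) = 356 / (8 × 300) = 0.14833
UCL = np̄ + 3·√(np̄(1−p̄)) = 44.5000 + 3 × √(44.5000×0.85167) = 44.5000 + 3 × 6.1562 = 62.9687

62.97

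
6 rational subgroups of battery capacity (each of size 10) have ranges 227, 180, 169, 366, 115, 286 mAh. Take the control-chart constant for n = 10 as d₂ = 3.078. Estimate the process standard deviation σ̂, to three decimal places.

72.720

R̄ = (227 + 180 + 169 + 366 + 115 + 286) / 6 = 223.8333
σ̂ = R̄ / d₂ = 223.8333 / 3.078 = 72.7204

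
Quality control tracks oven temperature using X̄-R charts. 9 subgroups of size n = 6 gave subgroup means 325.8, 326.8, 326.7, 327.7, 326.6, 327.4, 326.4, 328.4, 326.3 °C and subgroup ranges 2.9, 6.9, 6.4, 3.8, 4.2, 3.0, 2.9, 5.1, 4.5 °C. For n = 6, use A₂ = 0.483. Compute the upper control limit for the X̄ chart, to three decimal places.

X̄̄ = (325.8 + 326.8 + 326.7 + 327.7 + 326.6 + 327.4 + 326.4 + 328.4 + 326.3) / 9 = 2942.1000 / 9 = 326.9000
R̄ = (2.9 + 6.9 + 6.4 + 3.8 + 4.2 + 3.0 + 2.9 + 5.1 + 4.5) / 9 = 39.7000 / 9 = 4.4111
UCL = X̄̄ + A₂·R̄ = 326.9000 + 0.483 × 4.4111 = 329.0306

329.031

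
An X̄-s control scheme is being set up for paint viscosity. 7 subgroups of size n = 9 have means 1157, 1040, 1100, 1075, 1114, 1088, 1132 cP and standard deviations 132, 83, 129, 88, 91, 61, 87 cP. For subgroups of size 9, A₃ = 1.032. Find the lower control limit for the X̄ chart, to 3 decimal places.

1001.933

X̄̄ = (1157 + 1040 + 1100 + 1075 + 1114 + 1088 + 1132) / 7 = 1100.8571
s̄ = (132 + 83 + 129 + 88 + 91 + 61 + 87) / 7 = 95.8571
LCL = X̄̄ − A₃·s̄ = 1100.8571 − 1.032 × 95.8571 = 1001.9326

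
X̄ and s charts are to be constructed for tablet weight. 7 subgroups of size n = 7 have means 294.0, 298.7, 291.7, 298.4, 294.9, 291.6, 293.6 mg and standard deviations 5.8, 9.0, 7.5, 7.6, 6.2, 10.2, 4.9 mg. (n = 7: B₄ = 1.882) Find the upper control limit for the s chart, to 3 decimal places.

13.765

s̄ = (5.8 + 9.0 + 7.5 + 7.6 + 6.2 + 10.2 + 4.9) / 7 = 7.3143
UCL_s = B₄·s̄ = 1.882 × 7.3143 = 13.7655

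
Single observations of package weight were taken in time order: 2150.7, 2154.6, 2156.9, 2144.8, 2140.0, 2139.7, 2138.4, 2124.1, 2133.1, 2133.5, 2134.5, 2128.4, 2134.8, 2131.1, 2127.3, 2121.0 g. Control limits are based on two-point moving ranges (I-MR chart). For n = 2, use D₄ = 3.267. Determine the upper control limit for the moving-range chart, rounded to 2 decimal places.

16.49

Moving ranges: 3.9, 2.3, 12.1, 4.8, 0.3, 1.3, 14.3, 9.0, 0.4, 1.0, 6.1, 6.4, 3.7, 3.8, 6.3; M̄R̄ = 75.7000 / 15 = 5.0467
UCL_MR = D₄·M̄R̄ = 3.267 × 5.0467 = 16.4875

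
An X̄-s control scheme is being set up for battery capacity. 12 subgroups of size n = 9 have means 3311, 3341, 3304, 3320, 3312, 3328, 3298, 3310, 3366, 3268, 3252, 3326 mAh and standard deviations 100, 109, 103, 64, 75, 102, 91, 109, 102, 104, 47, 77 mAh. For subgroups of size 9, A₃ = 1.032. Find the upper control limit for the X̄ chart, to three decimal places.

X̄̄ = (3311 + 3341 + 3304 + 3320 + 3312 + 3328 + 3298 + 3310 + 3366 + 3268 + 3252 + 3326) / 12 = 3311.3333
s̄ = (100 + 109 + 103 + 64 + 75 + 102 + 91 + 109 + 102 + 104 + 47 + 77) / 12 = 90.2500
UCL = X̄̄ + A₃·s̄ = 3311.3333 + 1.032 × 90.2500 = 3404.4713

3404.471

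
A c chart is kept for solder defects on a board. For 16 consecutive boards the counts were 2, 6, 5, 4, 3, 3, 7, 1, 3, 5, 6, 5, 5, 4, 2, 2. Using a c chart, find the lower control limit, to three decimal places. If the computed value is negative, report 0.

0.000

c̄ = (2 + 6 + 5 + 4 + 3 + 3 + 7 + 1 + 3 + 5 + 6 + 5 + 5 + 4 + 2 + 2) / 16 = 63 / 16 = 3.9375
LCL = c̄ − 3√c̄ = 3.9375 − 3 × 1.9843 = -2.0154 → 0 (cannot be negative)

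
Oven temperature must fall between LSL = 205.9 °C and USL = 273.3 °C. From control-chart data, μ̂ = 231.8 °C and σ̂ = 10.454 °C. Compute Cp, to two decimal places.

1.07

Cp = (USL − LSL) / (6σ̂) = (273.3 − 205.9) / (6 × 10.454) = 67.4000 / 62.7240 = 1.0745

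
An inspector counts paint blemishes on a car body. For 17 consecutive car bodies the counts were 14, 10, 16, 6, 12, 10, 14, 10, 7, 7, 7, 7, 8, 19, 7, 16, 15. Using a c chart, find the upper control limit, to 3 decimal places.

20.779

c̄ = (14 + 10 + 16 + 6 + 12 + 10 + 14 + 10 + 7 + 7 + 7 + 7 + 8 + 19 + 7 + 16 + 15) / 17 = 185 / 17 = 10.8824
UCL = c̄ + 3√c̄ = 10.8824 + 3 × √10.8824 = 10.8824 + 3 × 3.2988 = 20.7789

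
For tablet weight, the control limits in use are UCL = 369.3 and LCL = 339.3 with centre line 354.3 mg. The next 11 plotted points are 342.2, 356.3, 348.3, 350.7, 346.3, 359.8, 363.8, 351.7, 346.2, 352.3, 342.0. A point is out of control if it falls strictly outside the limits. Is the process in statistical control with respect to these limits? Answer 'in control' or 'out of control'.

in control

All 11 points lie within [339.3, 369.3].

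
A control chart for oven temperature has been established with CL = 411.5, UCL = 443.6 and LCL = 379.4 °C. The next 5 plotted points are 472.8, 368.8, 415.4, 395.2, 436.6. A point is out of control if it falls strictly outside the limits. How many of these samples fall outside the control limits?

2

Compare each point to [379.4, 443.6]: sample 1 = 472.8 > UCL; sample 2 = 368.8 < LCL.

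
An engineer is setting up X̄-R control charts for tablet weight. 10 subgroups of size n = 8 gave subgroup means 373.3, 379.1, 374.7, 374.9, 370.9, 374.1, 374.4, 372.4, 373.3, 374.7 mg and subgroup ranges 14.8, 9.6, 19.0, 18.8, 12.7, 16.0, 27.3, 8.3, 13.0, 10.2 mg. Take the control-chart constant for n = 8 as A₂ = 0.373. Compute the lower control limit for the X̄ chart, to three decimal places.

X̄̄ = (373.3 + 379.1 + 374.7 + 374.9 + 370.9 + 374.1 + 374.4 + 372.4 + 373.3 + 374.7) / 10 = 3741.8000 / 10 = 374.1800
R̄ = (14.8 + 9.6 + 19.0 + 18.8 + 12.7 + 16.0 + 27.3 + 8.3 + 13.0 + 10.2) / 10 = 149.7000 / 10 = 14.9700
LCL = X̄̄ − A₂·R̄ = 374.1800 − 0.373 × 14.9700 = 368.5962

368.596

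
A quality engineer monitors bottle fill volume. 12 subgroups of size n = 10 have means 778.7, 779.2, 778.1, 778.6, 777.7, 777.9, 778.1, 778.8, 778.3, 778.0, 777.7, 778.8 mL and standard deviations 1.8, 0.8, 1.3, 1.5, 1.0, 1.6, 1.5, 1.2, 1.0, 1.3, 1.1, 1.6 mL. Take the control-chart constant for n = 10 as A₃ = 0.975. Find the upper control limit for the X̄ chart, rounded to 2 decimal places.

X̄̄ = (778.7 + 779.2 + 778.1 + 778.6 + 777.7 + 777.9 + 778.1 + 778.8 + 778.3 + 778.0 + 777.7 + 778.8) / 12 = 778.3250
s̄ = (1.8 + 0.8 + 1.3 + 1.5 + 1.0 + 1.6 + 1.5 + 1.2 + 1.0 + 1.3 + 1.1 + 1.6) / 12 = 1.3083
UCL = X̄̄ + A₃·s̄ = 778.3250 + 0.975 × 1.3083 = 779.6006

779.60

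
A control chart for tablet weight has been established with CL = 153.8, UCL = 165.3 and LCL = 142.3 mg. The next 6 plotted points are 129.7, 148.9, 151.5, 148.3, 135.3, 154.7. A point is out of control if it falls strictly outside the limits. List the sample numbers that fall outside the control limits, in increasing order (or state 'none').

1, 5

Compare each point to [142.3, 165.3]: sample 1 = 129.7 < LCL; sample 5 = 135.3 < LCL.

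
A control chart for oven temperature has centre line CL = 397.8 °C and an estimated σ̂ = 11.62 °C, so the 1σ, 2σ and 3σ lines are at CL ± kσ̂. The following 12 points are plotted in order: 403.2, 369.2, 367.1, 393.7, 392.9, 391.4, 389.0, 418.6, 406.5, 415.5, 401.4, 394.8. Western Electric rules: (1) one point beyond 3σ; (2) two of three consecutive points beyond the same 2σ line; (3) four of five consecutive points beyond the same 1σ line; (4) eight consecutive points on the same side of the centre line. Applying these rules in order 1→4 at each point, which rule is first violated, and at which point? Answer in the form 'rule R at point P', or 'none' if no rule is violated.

Zone of each point (C = within 1σ̂, B = 1σ̂–2σ̂, A = 2σ̂–3σ̂, * = beyond 3σ̂; sign = side of CL): 1:+C, 2:-A, 3:-A, 4:-C, 5:-C, 6:-C, 7:-C, 8:+B, 9:+C, 10:+B, 11:+C, 12:-C
Rule 2 (two of three consecutive points beyond the same 2σ limit) is satisfied at point 3.

rule 2 at point 3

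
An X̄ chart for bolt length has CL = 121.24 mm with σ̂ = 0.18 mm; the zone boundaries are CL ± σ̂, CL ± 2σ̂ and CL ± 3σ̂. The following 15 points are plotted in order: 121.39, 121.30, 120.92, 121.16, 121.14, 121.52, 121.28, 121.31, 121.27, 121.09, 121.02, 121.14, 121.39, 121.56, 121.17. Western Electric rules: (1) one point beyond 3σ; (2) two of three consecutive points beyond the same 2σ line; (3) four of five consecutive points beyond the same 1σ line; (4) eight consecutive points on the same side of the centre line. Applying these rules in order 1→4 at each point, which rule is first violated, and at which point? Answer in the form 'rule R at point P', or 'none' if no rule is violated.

Zone of each point (C = within 1σ̂, B = 1σ̂–2σ̂, A = 2σ̂–3σ̂, * = beyond 3σ̂; sign = side of CL): 1:+C, 2:+C, 3:-B, 4:-C, 5:-C, 6:+B, 7:+C, 8:+C, 9:+C, 10:-C, 11:-B, 12:-C, 13:+C, 14:+B, 15:-C
No rule fires across all 15 points.

none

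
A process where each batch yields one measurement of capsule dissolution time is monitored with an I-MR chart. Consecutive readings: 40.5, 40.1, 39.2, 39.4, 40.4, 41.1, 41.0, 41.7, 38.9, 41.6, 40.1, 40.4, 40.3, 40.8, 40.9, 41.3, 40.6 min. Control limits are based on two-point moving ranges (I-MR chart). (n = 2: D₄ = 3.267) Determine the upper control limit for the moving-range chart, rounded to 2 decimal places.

2.67

Moving ranges: 0.4, 0.9, 0.2, 1.0, 0.7, 0.1, 0.7, 2.8, 2.7, 1.5, 0.3, 0.1, 0.5, 0.1, 0.4, 0.7; M̄R̄ = 13.1000 / 16 = 0.8187
UCL_MR = D₄·M̄R̄ = 3.267 × 0.8187 = 2.6749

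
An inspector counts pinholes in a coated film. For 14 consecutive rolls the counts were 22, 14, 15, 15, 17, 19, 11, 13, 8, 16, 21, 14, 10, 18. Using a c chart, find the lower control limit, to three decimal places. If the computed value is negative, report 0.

3.513

c̄ = (22 + 14 + 15 + 15 + 17 + 19 + 11 + 13 + 8 + 16 + 21 + 14 + 10 + 18) / 14 = 213 / 14 = 15.2143
LCL = c̄ − 3√c̄ = 15.2143 − 3 × 3.9005 = 3.5126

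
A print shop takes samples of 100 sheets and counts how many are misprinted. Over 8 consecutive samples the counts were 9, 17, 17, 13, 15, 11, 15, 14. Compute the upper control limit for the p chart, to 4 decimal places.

p̄ = Σdᵢ / (k·n) = 111 / (8 × 100) = 0.13875
UCL = p̄ + 3·√(p̄(1−p̄)/n) = 0.13875 + 3 × √(0.13875×0.86125/100) = 0.13875 + 3 × 0.03457 = 0.24246

0.2425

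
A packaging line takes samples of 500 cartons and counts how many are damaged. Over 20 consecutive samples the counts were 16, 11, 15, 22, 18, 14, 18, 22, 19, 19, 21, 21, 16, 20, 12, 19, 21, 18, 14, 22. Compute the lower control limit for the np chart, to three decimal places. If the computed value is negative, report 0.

5.437

p̄ = Σdᵢ / (k·n) = 358 / (20 × 500) = 0.03580
LCL = np̄ − 3·√(np̄(1−p̄)) = 17.9000 − 3 × 4.1544 = 5.4367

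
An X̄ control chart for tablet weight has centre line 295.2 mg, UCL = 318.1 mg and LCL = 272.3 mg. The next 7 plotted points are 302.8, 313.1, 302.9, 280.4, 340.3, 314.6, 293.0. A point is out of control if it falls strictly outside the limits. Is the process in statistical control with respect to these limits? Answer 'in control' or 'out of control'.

Compare each point to [272.3, 318.1]: sample 5 = 340.3 > UCL.

out of control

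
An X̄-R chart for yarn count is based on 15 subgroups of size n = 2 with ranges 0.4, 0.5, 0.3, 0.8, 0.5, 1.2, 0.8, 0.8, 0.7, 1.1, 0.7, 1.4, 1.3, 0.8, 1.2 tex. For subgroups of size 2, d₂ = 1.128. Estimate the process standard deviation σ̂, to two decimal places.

0.74

R̄ = (0.4 + 0.5 + 0.3 + 0.8 + 0.5 + 1.2 + 0.8 + 0.8 + 0.7 + 1.1 + 0.7 + 1.4 + 1.3 + 0.8 + 1.2) / 15 = 0.8333
σ̂ = R̄ / d₂ = 0.8333 / 1.128 = 0.7388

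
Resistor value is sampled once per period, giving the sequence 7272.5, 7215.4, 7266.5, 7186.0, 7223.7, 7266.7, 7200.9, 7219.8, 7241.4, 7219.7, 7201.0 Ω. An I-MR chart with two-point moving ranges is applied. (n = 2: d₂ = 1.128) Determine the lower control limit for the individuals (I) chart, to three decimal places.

X̄ = (7272.5 + 7215.4 + 7266.5 + 7186.0 + 7223.7 + 7266.7 + 7200.9 + 7219.8 + 7241.4 + 7219.7 + 7201.0) / 11 = 7228.5091
Moving ranges: 57.1, 51.1, 80.5, 37.7, 43.0, 65.8, 18.9, 21.6, 21.7, 18.7; M̄R̄ = 416.1000 / 10 = 41.6100
LCL = X̄ − 3·M̄R̄/d₂ = 7228.5091 − 3 × 41.6100 / 1.128 = 7117.8442

7117.844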